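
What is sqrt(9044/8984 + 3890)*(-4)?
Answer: -2*sqrt(19628245446)/1123 ≈ -249.51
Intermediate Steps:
sqrt(9044/8984 + 3890)*(-4) = sqrt(9044*(1/8984) + 3890)*(-4) = sqrt(2261/2246 + 3890)*(-4) = sqrt(8739201/2246)*(-4) = (sqrt(19628245446)/2246)*(-4) = -2*sqrt(19628245446)/1123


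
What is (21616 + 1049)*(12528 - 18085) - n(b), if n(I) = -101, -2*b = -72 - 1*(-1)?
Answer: -125949304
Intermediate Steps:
b = 71/2 (b = -(-72 - 1*(-1))/2 = -(-72 + 1)/2 = -½*(-71) = 71/2 ≈ 35.500)
(21616 + 1049)*(12528 - 18085) - n(b) = (21616 + 1049)*(12528 - 18085) - 1*(-101) = 22665*(-5557) + 101 = -125949405 + 101 = -125949304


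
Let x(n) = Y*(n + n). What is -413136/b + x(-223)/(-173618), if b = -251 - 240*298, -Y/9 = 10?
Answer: 34423479054/6230368739 ≈ 5.5251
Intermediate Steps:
Y = -90 (Y = -9*10 = -90)
b = -71771 (b = -251 - 71520 = -71771)
x(n) = -180*n (x(n) = -90*(n + n) = -180*n)
-413136/b + x(-223)/(-173618) = -413136/(-71771) - 180*(-223)/(-173618) = -413136*(-1/71771) + 40140*(-1/173618) = 413136/71771 - 20070/86809 = 34423479054/6230368739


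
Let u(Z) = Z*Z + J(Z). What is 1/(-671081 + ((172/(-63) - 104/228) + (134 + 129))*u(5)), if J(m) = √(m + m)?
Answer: -158704051884/105472275467039489 - 124087803*√10/210944550934078978 ≈ -1.5066e-6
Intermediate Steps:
J(m) = √2*√m (J(m) = √(2*m) = √2*√m)
u(Z) = Z² + √2*√Z (u(Z) = Z*Z + √2*√Z = Z² + √2*√Z)
1/(-671081 + ((172/(-63) - 104/228) + (134 + 129))*u(5)) = 1/(-671081 + ((172/(-63) - 104/228) + (134 + 129))*(5² + √2*√5)) = 1/(-671081 + ((172*(-1/63) - 104*1/228) + 263)*(25 + √10)) = 1/(-671081 + ((-172/63 - 26/57) + 263)*(25 + √10)) = 1/(-671081 + (-3814/1197 + 263)*(25 + √10)) = 1/(-671081 + 310997*(25 + √10)/1197) = 1/(-671081 + (7774925/1197 + 310997*√10/1197)) = 1/(-795509032/1197 + 310997*√10/1197)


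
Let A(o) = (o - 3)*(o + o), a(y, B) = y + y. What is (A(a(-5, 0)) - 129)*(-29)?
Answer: -3799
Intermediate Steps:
a(y, B) = 2*y
A(o) = 2*o*(-3 + o) (A(o) = (-3 + o)*(2*o) = 2*o*(-3 + o))
(A(a(-5, 0)) - 129)*(-29) = (2*(2*(-5))*(-3 + 2*(-5)) - 129)*(-29) = (2*(-10)*(-3 - 10) - 129)*(-29) = (2*(-10)*(-13) - 129)*(-29) = (260 - 129)*(-29) = 131*(-29) = -3799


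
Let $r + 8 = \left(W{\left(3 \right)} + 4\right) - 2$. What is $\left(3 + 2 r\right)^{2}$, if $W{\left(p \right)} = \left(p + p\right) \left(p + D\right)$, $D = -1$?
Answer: $225$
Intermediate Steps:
$W{\left(p \right)} = 2 p \left(-1 + p\right)$ ($W{\left(p \right)} = \left(p + p\right) \left(p - 1\right) = 2 p \left(-1 + p\right)$)
$r = 6$ ($r = -8 - \left(-2 - 6 \left(-1 + 3\right)\right) = -8 + \left(\left(2 \cdot 3 \cdot 2 + 4\right) - 2\right) = -8 + \left(\left(12 + 4\right) - 2\right) = -8 + \left(16 - 2\right) = -8 + 14 = 6$)
$\left(3 + 2 r\right)^{2} = \left(3 + 2 \cdot 6\right)^{2} = \left(3 + 12\right)^{2} = 15^{2} = 225$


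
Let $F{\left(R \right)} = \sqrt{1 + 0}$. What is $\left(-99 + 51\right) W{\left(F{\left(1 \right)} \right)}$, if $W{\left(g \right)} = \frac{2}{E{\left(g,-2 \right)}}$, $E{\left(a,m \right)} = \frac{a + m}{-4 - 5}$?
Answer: $-864$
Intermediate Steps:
$E{\left(a,m \right)} = - \frac{a}{9} - \frac{m}{9}$ ($E{\left(a,m \right)} = \frac{a + m}{-9} = \left(a + m\right) \left(- \frac{1}{9}\right) = - \frac{a}{9} - \frac{m}{9}$)
$F{\left(R \right)} = 1$ ($F{\left(R \right)} = \sqrt{1} = 1$)
$W{\left(g \right)} = \frac{2}{\frac{2}{9} - \frac{g}{9}}$ ($W{\left(g \right)} = \frac{2}{- \frac{g}{9} - - \frac{2}{9}} = \frac{2}{- \frac{g}{9} + \frac{2}{9}} = \frac{2}{\frac{2}{9} - \frac{g}{9}}$)
$\left(-99 + 51\right) W{\left(F{\left(1 \right)} \right)} = \left(-99 + 51\right) \left(- \frac{18}{-2 + 1}\right) = - 48 \left(- \frac{18}{-1}\right) = - 48 \left(\left(-18\right) \left(-1\right)\right) = \left(-48\right) 18 = -864$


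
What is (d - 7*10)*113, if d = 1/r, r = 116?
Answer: -917447/116 ≈ -7909.0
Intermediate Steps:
d = 1/116 ≈ 0.0086207
(d - 7*10)*113 = (1/116 - 7*10)*113 = (1/116 - 70)*113 = -8119/116*113 = -917447/116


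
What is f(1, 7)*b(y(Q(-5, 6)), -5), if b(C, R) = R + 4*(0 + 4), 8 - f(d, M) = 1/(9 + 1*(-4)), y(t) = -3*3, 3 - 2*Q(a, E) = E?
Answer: 429/5 ≈ 85.800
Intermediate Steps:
Q(a, E) = 3/2 - E/2
y(t) = -9
f(d, M) = 39/5 (f(d, M) = 8 - 1/(9 + 1*(-4)) = 8 - 1/(9 - 4) = 8 - 1/5 = 8 - 1*⅕ = 8 - ⅕ = 39/5)
b(C, R) = 16 + R (b(C, R) = R + 4*4 = R + 16 = 16 + R)
f(1, 7)*b(y(Q(-5, 6)), -5) = 39*(16 - 5)/5 = (39/5)*11 = 429/5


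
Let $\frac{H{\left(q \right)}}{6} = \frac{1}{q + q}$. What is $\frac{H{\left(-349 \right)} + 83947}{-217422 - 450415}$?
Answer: $- \frac{29297500}{233075113} \approx -0.1257$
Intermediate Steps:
$H{\left(q \right)} = \frac{3}{q}$ ($H{\left(q \right)} = \frac{6}{q + q} = \frac{6}{2 q} = 6 \frac{1}{2 q} = \frac{3}{q}$)
$\frac{H{\left(-349 \right)} + 83947}{-217422 - 450415} = \frac{\frac{3}{-349} + 83947}{-217422 - 450415} = \frac{3 \left(- \frac{1}{349}\right) + 83947}{-667837} = \left(- \frac{3}{349} + 83947\right) \left(- \frac{1}{667837}\right) = \frac{29297500}{349} \left(- \frac{1}{667837}\right) = - \frac{29297500}{233075113}$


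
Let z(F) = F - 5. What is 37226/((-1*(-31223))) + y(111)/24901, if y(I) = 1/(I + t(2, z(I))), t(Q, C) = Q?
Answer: 104747033961/87855683299 ≈ 1.1923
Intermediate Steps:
z(F) = -5 + F
y(I) = 1/(2 + I) (y(I) = 1/(I + 2) = 1/(2 + I))
37226/((-1*(-31223))) + y(111)/24901 = 37226/((-1*(-31223))) + 1/((2 + 111)*24901) = 37226/31223 + (1/24901)/113 = 37226*(1/31223) + (1/113)*(1/24901) = 37226/31223 + 1/2813813 = 104747033961/87855683299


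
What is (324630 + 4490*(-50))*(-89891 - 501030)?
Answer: -59168919730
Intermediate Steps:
(324630 + 4490*(-50))*(-89891 - 501030) = (324630 - 224500)*(-590921) = 100130*(-590921) = -59168919730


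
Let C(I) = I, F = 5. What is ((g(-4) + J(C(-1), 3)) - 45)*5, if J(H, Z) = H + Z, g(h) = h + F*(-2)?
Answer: -285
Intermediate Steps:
g(h) = -10 + h (g(h) = h + 5*(-2) = h - 10 = -10 + h)
((g(-4) + J(C(-1), 3)) - 45)*5 = (((-10 - 4) + (-1 + 3)) - 45)*5 = ((-14 + 2) - 45)*5 = (-12 - 45)*5 = -57*5 = -285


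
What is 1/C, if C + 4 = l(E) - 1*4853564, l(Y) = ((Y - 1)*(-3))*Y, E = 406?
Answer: -1/5346858 ≈ -1.8703e-7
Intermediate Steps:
l(Y) = Y*(3 - 3*Y) (l(Y) = ((-1 + Y)*(-3))*Y = (3 - 3*Y)*Y = Y*(3 - 3*Y))
C = -5346858 (C = -4 + (3*406*(1 - 1*406) - 1*4853564) = -4 + (3*406*(1 - 406) - 4853564) = -4 + (3*406*(-405) - 4853564) = -4 + (-493290 - 4853564) = -4 - 5346854 = -5346858)
1/C = 1/(-5346858) = -1/5346858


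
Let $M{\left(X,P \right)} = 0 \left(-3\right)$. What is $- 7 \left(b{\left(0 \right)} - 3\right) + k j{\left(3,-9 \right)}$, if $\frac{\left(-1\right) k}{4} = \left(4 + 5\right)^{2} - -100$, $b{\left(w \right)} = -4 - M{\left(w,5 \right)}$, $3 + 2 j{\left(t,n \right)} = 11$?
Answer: $-2847$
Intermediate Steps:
$M{\left(X,P \right)} = 0$
$j{\left(t,n \right)} = 4$ ($j{\left(t,n \right)} = - \frac{3}{2} + \frac{1}{2} \cdot 11 = - \frac{3}{2} + \frac{11}{2} = 4$)
$b{\left(w \right)} = -4$ ($b{\left(w \right)} = -4 - 0 = -4 + 0 = -4$)
$k = -724$ ($k = - 4 \left(\left(4 + 5\right)^{2} - -100\right) = - 4 \left(9^{2} + 100\right) = - 4 \left(81 + 100\right) = \left(-4\right) 181 = -724$)
$- 7 \left(b{\left(0 \right)} - 3\right) + k j{\left(3,-9 \right)} = - 7 \left(-4 - 3\right) - 2896 = \left(-7\right) \left(-7\right) - 2896 = 49 - 2896 = -2847$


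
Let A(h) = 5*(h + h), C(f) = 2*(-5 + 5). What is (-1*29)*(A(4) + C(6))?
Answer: -1160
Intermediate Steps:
C(f) = 0 (C(f) = 2*0 = 0)
A(h) = 10*h (A(h) = 5*(2*h) = 10*h)
(-1*29)*(A(4) + C(6)) = (-1*29)*(10*4 + 0) = -29*(40 + 0) = -29*40 = -1160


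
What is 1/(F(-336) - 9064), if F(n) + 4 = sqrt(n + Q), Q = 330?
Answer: -4534/41114315 - I*sqrt(6)/82228630 ≈ -0.00011028 - 2.9789e-8*I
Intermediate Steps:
F(n) = -4 + sqrt(330 + n) (F(n) = -4 + sqrt(n + 330) = -4 + sqrt(330 + n))
1/(F(-336) - 9064) = 1/((-4 + sqrt(330 - 336)) - 9064) = 1/((-4 + sqrt(-6)) - 9064) = 1/((-4 + I*sqrt(6)) - 9064) = 1/(-9068 + I*sqrt(6))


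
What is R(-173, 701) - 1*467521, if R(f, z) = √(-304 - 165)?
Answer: -467521 + I*√469 ≈ -4.6752e+5 + 21.656*I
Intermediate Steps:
R(f, z) = I*√469 (R(f, z) = √(-469) = I*√469)
R(-173, 701) - 1*467521 = I*√469 - 1*467521 = I*√469 - 467521 = -467521 + I*√469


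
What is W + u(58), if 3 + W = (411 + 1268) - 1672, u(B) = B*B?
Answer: 3368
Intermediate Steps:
u(B) = B²
W = 4 (W = -3 + ((411 + 1268) - 1672) = -3 + (1679 - 1672) = -3 + 7 = 4)
W + u(58) = 4 + 58² = 4 + 3364 = 3368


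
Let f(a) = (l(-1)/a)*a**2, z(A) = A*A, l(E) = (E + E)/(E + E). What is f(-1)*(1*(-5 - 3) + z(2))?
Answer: 4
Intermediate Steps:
l(E) = 1 (l(E) = (2*E)/((2*E)) = (2*E)*(1/(2*E)) = 1)
z(A) = A**2
f(a) = a (f(a) = (1/a)*a**2 = a**2/a = a)
f(-1)*(1*(-5 - 3) + z(2)) = -(1*(-5 - 3) + 2**2) = -(1*(-8) + 4) = -(-8 + 4) = -1*(-4) = 4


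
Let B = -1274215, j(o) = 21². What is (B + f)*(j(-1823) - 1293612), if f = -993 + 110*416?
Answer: 1589886499608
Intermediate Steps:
f = 44767 (f = -993 + 45760 = 44767)
j(o) = 441
(B + f)*(j(-1823) - 1293612) = (-1274215 + 44767)*(441 - 1293612) = -1229448*(-1293171) = 1589886499608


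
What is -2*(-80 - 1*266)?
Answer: 692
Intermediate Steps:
-2*(-80 - 1*266) = -2*(-80 - 266) = -2*(-346) = 692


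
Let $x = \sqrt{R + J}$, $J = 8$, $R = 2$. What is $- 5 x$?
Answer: $- 5 \sqrt{10} \approx -15.811$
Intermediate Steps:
$x = \sqrt{10}$ ($x = \sqrt{2 + 8} = \sqrt{10} \approx 3.1623$)
$- 5 x = - 5 \sqrt{10}$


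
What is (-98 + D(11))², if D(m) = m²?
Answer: 529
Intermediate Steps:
(-98 + D(11))² = (-98 + 11²)² = (-98 + 121)² = 23² = 529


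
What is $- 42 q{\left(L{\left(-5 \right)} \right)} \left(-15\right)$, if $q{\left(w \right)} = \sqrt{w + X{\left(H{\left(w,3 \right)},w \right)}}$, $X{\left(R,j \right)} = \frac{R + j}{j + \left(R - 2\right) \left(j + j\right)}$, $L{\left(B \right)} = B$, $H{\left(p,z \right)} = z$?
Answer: $42 i \sqrt{1095} \approx 1389.8 i$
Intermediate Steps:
$X{\left(R,j \right)} = \frac{R + j}{j + 2 j \left(-2 + R\right)}$ ($X{\left(R,j \right)} = \frac{R + j}{j + \left(-2 + R\right) 2 j} = \frac{R + j}{j + 2 j \left(-2 + R\right)}$)
$q{\left(w \right)} = \sqrt{w + \frac{3 + w}{3 w}}$ ($q{\left(w \right)} = \sqrt{w + \frac{3 + w}{w \left(-3 + 2 \cdot 3\right)}} = \sqrt{w + \frac{3 + w}{w \left(-3 + 6\right)}} = \sqrt{w + \frac{3 + w}{w 3}} = \sqrt{w + \frac{1}{w} \frac{1}{3} \left(3 + w\right)} = \sqrt{w + \frac{3 + w}{3 w}}$)
$- 42 q{\left(L{\left(-5 \right)} \right)} \left(-15\right) = - 42 \frac{\sqrt{3 + 9 \left(-5\right) + \frac{9}{-5}}}{3} \left(-15\right) = - 42 \frac{\sqrt{3 - 45 + 9 \left(- \frac{1}{5}\right)}}{3} \left(-15\right) = - 42 \frac{\sqrt{3 - 45 - \frac{9}{5}}}{3} \left(-15\right) = - 42 \frac{\sqrt{- \frac{219}{5}}}{3} \left(-15\right) = - 42 \frac{\frac{1}{5} i \sqrt{1095}}{3} \left(-15\right) = - 42 \frac{i \sqrt{1095}}{15} \left(-15\right) = - \frac{14 i \sqrt{1095}}{5} \left(-15\right) = 42 i \sqrt{1095}$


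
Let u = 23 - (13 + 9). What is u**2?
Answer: 1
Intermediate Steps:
u = 1 (u = 23 - 1*22 = 23 - 22 = 1)
u**2 = 1**2 = 1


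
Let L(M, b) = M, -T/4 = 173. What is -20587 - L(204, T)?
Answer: -20791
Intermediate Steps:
T = -692 (T = -4*173 = -692)
-20587 - L(204, T) = -20587 - 1*204 = -20587 - 204 = -20791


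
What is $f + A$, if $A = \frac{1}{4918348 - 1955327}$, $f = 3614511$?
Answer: $\frac{10709871997732}{2963021} \approx 3.6145 \cdot 10^{6}$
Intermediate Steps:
$A = \frac{1}{2963021} \approx 3.3749 \cdot 10^{-7}$
$f + A = 3614511 + \frac{1}{2963021} = \frac{10709871997732}{2963021}$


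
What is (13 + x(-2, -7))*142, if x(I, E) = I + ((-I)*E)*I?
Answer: 5538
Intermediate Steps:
x(I, E) = I - E*I**2 (x(I, E) = I + (-E*I)*I = I - E*I**2)
(13 + x(-2, -7))*142 = (13 - 2*(1 - 1*(-7)*(-2)))*142 = (13 - 2*(1 - 14))*142 = (13 - 2*(-13))*142 = (13 + 26)*142 = 39*142 = 5538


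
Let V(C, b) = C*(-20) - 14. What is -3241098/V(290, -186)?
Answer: 180061/323 ≈ 557.46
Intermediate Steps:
V(C, b) = -14 - 20*C (V(C, b) = -20*C - 14 = -14 - 20*C)
-3241098/V(290, -186) = -3241098/(-14 - 20*290) = -3241098/(-14 - 5800) = -3241098/(-5814) = -3241098*(-1/5814) = 180061/323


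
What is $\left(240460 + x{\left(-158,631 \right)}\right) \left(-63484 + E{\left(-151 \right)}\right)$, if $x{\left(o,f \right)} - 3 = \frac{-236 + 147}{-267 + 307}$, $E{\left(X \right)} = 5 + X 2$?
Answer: $- \frac{613473147611}{40} \approx -1.5337 \cdot 10^{10}$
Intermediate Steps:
$E{\left(X \right)} = 5 + 2 X$
$x{\left(o,f \right)} = \frac{31}{40}$ ($x{\left(o,f \right)} = 3 + \frac{-236 + 147}{-267 + 307} = 3 - \frac{89}{40} = \frac{31}{40}$)
$\left(240460 + x{\left(-158,631 \right)}\right) \left(-63484 + E{\left(-151 \right)}\right) = \left(240460 + \frac{31}{40}\right) \left(-63484 + \left(5 + 2 \left(-151\right)\right)\right) = \frac{9618431 \left(-63484 + \left(5 - 302\right)\right)}{40} = \frac{9618431 \left(-63484 - 297\right)}{40} = \frac{9618431}{40} \left(-63781\right) = - \frac{613473147611}{40}$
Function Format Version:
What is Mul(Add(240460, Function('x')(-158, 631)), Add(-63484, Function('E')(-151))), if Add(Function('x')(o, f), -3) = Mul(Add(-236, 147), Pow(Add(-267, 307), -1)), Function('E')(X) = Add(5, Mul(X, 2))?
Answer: Rational(-613473147611, 40) ≈ -1.5337e+10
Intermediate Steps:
Function('E')(X) = Add(5, Mul(2, X))
Function('x')(o, f) = Rational(31, 40) (Function('x')(o, f) = Add(3, Mul(Add(-236, 147), Pow(Add(-267, 307), -1))) = Add(3, Mul(-89, Pow(40, -1))) = Add(3, Mul(-89, Rational(1, 40))) = Add(3, Rational(-89, 40)) = Rational(31, 40))
Mul(Add(240460, Function('x')(-158, 631)), Add(-63484, Function('E')(-151))) = Mul(Add(240460, Rational(31, 40)), Add(-63484, Add(5, Mul(2, -151)))) = Mul(Rational(9618431, 40), Add(-63484, Add(5, -302))) = Mul(Rational(9618431, 40), Add(-63484, -297)) = Mul(Rational(9618431, 40), -63781) = Rational(-613473147611, 40)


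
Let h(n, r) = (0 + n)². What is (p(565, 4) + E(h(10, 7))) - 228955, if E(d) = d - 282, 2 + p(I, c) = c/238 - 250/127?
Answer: -3463007203/15113 ≈ -2.2914e+5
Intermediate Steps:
p(I, c) = -504/127 + c/238 (p(I, c) = -2 + (c/238 - 250/127) = -2 + (-250/127 + c/238) = -504/127 + c/238)
h(n, r) = n²
E(d) = -282 + d
(p(565, 4) + E(h(10, 7))) - 228955 = ((-504/127 + (1/238)*4) + (-282 + 10²)) - 228955 = ((-504/127 + 2/119) + (-282 + 100)) - 228955 = (-59722/15113 - 182) - 228955 = -2810288/15113 - 228955 = -3463007203/15113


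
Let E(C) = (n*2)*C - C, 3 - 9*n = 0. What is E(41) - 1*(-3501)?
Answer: 10462/3 ≈ 3487.3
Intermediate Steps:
n = ⅓ (n = ⅓ - ⅑*0 = ⅓ + 0 = ⅓ ≈ 0.33333)
E(C) = -C/3 (E(C) = ((⅓)*2)*C - C = 2*C/3 - C = -C/3)
E(41) - 1*(-3501) = -⅓*41 - 1*(-3501) = -41/3 + 3501 = 10462/3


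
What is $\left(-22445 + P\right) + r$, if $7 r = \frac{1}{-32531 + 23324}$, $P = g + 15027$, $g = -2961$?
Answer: $- \frac{668916172}{64449} \approx -10379.0$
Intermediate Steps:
$P = 12066$ ($P = -2961 + 15027 = 12066$)
$r = - \frac{1}{64449}$ ($r = \frac{1}{7 \left(-32531 + 23324\right)} = \frac{1}{7 \left(-9207\right)} = \frac{1}{7} \left(- \frac{1}{9207}\right) = - \frac{1}{64449} \approx -1.5516 \cdot 10^{-5}$)
$\left(-22445 + P\right) + r = \left(-22445 + 12066\right) - \frac{1}{64449} = -10379 - \frac{1}{64449} = - \frac{668916172}{64449}$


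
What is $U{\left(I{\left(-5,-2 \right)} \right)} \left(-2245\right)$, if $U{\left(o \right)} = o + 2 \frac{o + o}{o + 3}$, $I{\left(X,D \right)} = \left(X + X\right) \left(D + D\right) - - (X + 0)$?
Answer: $- \frac{1650075}{19} \approx -86846.0$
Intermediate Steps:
$I{\left(X,D \right)} = X + 4 D X$ ($I{\left(X,D \right)} = 2 X 2 D - - X = 4 D X + X = X + 4 D X$)
$U{\left(o \right)} = o + \frac{4 o}{3 + o}$ ($U{\left(o \right)} = o + 2 \frac{2 o}{3 + o} = o + \frac{4 o}{3 + o}$)
$U{\left(I{\left(-5,-2 \right)} \right)} \left(-2245\right) = \frac{- 5 \left(1 + 4 \left(-2\right)\right) \left(7 - 5 \left(1 + 4 \left(-2\right)\right)\right)}{3 - 5 \left(1 + 4 \left(-2\right)\right)} \left(-2245\right) = \frac{- 5 \left(1 - 8\right) \left(7 - 5 \left(1 - 8\right)\right)}{3 - 5 \left(1 - 8\right)} \left(-2245\right) = \frac{\left(-5\right) \left(-7\right) \left(7 - -35\right)}{3 - -35} \left(-2245\right) = \frac{35 \left(7 + 35\right)}{3 + 35} \left(-2245\right) = 35 \cdot \frac{1}{38} \cdot 42 \left(-2245\right) = \frac{735}{19} \left(-2245\right) = - \frac{1650075}{19}$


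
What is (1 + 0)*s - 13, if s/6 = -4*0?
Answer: -13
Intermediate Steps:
s = 0 (s = 6*(-4*0) = 6*0 = 0)
(1 + 0)*s - 13 = (1 + 0)*0 - 13 = 1*0 - 13 = 0 - 13 = -13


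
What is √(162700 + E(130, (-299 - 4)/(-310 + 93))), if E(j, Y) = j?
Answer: √162830 ≈ 403.52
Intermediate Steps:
√(162700 + E(130, (-299 - 4)/(-310 + 93))) = √(162700 + 130) = √162830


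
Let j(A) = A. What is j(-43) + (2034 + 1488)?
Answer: 3479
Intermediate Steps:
j(-43) + (2034 + 1488) = -43 + (2034 + 1488) = -43 + 3522 = 3479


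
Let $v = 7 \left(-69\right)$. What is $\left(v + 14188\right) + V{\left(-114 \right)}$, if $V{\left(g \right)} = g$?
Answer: $13591$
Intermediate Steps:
$v = -483$
$\left(v + 14188\right) + V{\left(-114 \right)} = \left(-483 + 14188\right) - 114 = 13705 - 114 = 13591$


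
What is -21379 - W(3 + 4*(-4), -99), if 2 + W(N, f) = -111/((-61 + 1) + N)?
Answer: -1560632/73 ≈ -21379.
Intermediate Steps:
W(N, f) = -2 - 111/(-60 + N) (W(N, f) = -2 - 111/((-61 + 1) + N) = -2 - 111/(-60 + N))
-21379 - W(3 + 4*(-4), -99) = -21379 - (9 - 2*(3 + 4*(-4)))/(-60 + (3 + 4*(-4))) = -21379 - (9 - 2*(3 - 16))/(-60 + (3 - 16)) = -21379 - (9 - 2*(-13))/(-60 - 13) = -21379 - (9 + 26)/(-73) = -21379 - (-1)*35/73 = -21379 - 1*(-35/73) = -21379 + 35/73 = -1560632/73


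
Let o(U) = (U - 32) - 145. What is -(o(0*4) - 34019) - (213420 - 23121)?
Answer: -156103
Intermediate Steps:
o(U) = -177 + U (o(U) = (-32 + U) - 145 = -177 + U)
-(o(0*4) - 34019) - (213420 - 23121) = -((-177 + 0*4) - 34019) - (213420 - 23121) = -((-177 + 0) - 34019) - 1*190299 = -(-177 - 34019) - 190299 = -1*(-34196) - 190299 = 34196 - 190299 = -156103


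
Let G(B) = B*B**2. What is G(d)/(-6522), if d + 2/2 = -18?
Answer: 6859/6522 ≈ 1.0517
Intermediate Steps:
d = -19 (d = -1 - 18 = -19)
G(B) = B**3
G(d)/(-6522) = (-19)**3/(-6522) = -6859*(-1/6522) = 6859/6522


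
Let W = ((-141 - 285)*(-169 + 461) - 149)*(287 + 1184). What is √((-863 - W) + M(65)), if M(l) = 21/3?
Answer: √183198955 ≈ 13535.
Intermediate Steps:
M(l) = 7 (M(l) = 21*(⅓) = 7)
W = -183199811 (W = (-426*292 - 149)*1471 = (-124392 - 149)*1471 = -124541*1471 = -183199811)
√((-863 - W) + M(65)) = √((-863 - 1*(-183199811)) + 7) = √((-863 + 183199811) + 7) = √(183198948 + 7) = √183198955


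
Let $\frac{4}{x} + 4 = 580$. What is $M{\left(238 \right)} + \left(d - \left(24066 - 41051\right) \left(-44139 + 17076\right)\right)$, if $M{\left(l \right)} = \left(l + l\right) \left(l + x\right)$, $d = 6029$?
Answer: $- \frac{16543646449}{36} \approx -4.5955 \cdot 10^{8}$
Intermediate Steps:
$x = \frac{1}{144}$ ($x = \frac{4}{-4 + 580} = \frac{4}{576} = 4 \cdot \frac{1}{576} = \frac{1}{144} \approx 0.0069444$)
$M{\left(l \right)} = 2 l \left(\frac{1}{144} + l\right)$ ($M{\left(l \right)} = \left(l + l\right) \left(l + \frac{1}{144}\right) = 2 l \left(\frac{1}{144} + l\right)$)
$M{\left(238 \right)} + \left(d - \left(24066 - 41051\right) \left(-44139 + 17076\right)\right) = \frac{1}{72} \cdot 238 \left(1 + 144 \cdot 238\right) + \left(6029 - \left(24066 - 41051\right) \left(-44139 + 17076\right)\right) = \frac{1}{72} \cdot 238 \left(1 + 34272\right) + \left(6029 - \left(-16985\right) \left(-27063\right)\right) = \frac{1}{72} \cdot 238 \cdot 34273 + \left(6029 - 459665055\right) = \frac{4078487}{36} + \left(6029 - 459665055\right) = \frac{4078487}{36} - 459659026 = - \frac{16543646449}{36}$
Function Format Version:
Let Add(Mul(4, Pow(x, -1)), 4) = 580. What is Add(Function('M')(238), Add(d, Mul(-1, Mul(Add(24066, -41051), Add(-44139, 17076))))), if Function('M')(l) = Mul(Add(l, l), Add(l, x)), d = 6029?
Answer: Rational(-16543646449, 36) ≈ -4.5955e+8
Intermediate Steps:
x = Rational(1, 144) (x = Mul(4, Pow(Add(-4, 580), -1)) = Mul(4, Pow(576, -1)) = Mul(4, Rational(1, 576)) = Rational(1, 144) ≈ 0.0069444)
Function('M')(l) = Mul(2, l, Add(Rational(1, 144), l)) (Function('M')(l) = Mul(Add(l, l), Add(l, Rational(1, 144))) = Mul(Mul(2, l), Add(Rational(1, 144), l)) = Mul(2, l, Add(Rational(1, 144), l)))
Add(Function('M')(238), Add(d, Mul(-1, Mul(Add(24066, -41051), Add(-44139, 17076))))) = Add(Mul(Rational(1, 72), 238, Add(1, Mul(144, 238))), Add(6029, Mul(-1, Mul(Add(24066, -41051), Add(-44139, 17076))))) = Add(Mul(Rational(1, 72), 238, Add(1, 34272)), Add(6029, Mul(-1, Mul(-16985, -27063)))) = Add(Mul(Rational(1, 72), 238, 34273), Add(6029, Mul(-1, 459665055))) = Add(Rational(4078487, 36), Add(6029, -459665055)) = Add(Rational(4078487, 36), -459659026) = Rational(-16543646449, 36)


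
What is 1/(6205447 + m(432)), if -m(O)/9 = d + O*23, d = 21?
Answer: 1/6115834 ≈ 1.6351e-7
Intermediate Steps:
m(O) = -189 - 207*O (m(O) = -9*(21 + O*23) = -9*(21 + 23*O) = -189 - 207*O)
1/(6205447 + m(432)) = 1/(6205447 + (-189 - 207*432)) = 1/(6205447 + (-189 - 89424)) = 1/(6205447 - 89613) = 1/6115834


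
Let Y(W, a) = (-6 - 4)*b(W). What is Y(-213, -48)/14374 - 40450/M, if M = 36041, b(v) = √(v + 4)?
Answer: -40450/36041 - 5*I*√209/7187 ≈ -1.1223 - 0.010058*I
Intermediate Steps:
b(v) = √(4 + v)
Y(W, a) = -10*√(4 + W) (Y(W, a) = (-6 - 4)*√(4 + W) = -10*√(4 + W))
Y(-213, -48)/14374 - 40450/M = -10*√(4 - 213)/14374 - 40450/36041 = -10*I*√209*(1/14374) - 40450*1/36041 = -10*I*√209*(1/14374) - 40450/36041 = -5*I*√209/7187 - 40450/36041 = -40450/36041 - 5*I*√209/7187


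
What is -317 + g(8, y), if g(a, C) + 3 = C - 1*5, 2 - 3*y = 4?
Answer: -977/3 ≈ -325.67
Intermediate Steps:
y = -⅔ (y = ⅔ - ⅓*4 = ⅔ - 4/3 = -⅔ ≈ -0.66667)
g(a, C) = -8 + C (g(a, C) = -3 + (C - 1*5) = -3 + (C - 5) = -3 + (-5 + C) = -8 + C)
-317 + g(8, y) = -317 + (-8 - ⅔) = -317 - 26/3 = -977/3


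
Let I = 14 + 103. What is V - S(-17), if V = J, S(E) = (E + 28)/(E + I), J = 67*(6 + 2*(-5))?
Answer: -26811/100 ≈ -268.11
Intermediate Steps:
I = 117
J = -268 (J = 67*(6 - 10) = 67*(-4) = -268)
S(E) = (28 + E)/(117 + E) (S(E) = (E + 28)/(E + 117) = (28 + E)/(117 + E))
V = -268
V - S(-17) = -268 - (28 - 17)/(117 - 17) = -268 - 11/100 = -26811/100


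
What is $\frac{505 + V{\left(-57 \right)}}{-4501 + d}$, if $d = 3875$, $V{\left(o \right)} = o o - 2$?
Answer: $- \frac{1876}{313} \approx -5.9936$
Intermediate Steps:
$V{\left(o \right)} = -2 + o^{2}$ ($V{\left(o \right)} = o^{2} - 2 = -2 + o^{2}$)
$\frac{505 + V{\left(-57 \right)}}{-4501 + d} = \frac{505 - \left(2 - \left(-57\right)^{2}\right)}{-4501 + 3875} = \frac{505 + \left(-2 + 3249\right)}{-626} = \left(505 + 3247\right) \left(- \frac{1}{626}\right) = 3752 \left(- \frac{1}{626}\right) = - \frac{1876}{313}$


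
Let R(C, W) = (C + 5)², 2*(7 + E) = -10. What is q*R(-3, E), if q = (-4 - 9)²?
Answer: 676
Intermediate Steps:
E = -12 (E = -7 + (½)*(-10) = -7 - 5 = -12)
R(C, W) = (5 + C)²
q = 169 (q = (-13)² = 169)
q*R(-3, E) = 169*(5 - 3)² = 169*2² = 169*4 = 676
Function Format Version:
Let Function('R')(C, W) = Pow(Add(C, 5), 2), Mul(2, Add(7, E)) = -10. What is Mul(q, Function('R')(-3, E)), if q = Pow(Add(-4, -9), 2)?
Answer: 676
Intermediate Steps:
E = -12 (E = Add(-7, Mul(Rational(1, 2), -10)) = Add(-7, -5) = -12)
Function('R')(C, W) = Pow(Add(5, C), 2)
q = 169 (q = Pow(-13, 2) = 169)
Mul(q, Function('R')(-3, E)) = Mul(169, Pow(Add(5, -3), 2)) = Mul(169, Pow(2, 2)) = Mul(169, 4) = 676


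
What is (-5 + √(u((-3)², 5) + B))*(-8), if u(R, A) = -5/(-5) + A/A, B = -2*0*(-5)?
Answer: 40 - 8*√2 ≈ 28.686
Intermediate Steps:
B = 0 (B = -0*(-5) = -1*0 = 0)
u(R, A) = 2 (u(R, A) = -5*(-⅕) + 1 = 1 + 1 = 2)
(-5 + √(u((-3)², 5) + B))*(-8) = (-5 + √(2 + 0))*(-8) = (-5 + √2)*(-8) = 40 - 8*√2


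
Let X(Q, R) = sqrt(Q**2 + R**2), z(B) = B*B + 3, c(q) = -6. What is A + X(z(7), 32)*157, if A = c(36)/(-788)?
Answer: 3/394 + 628*sqrt(233) ≈ 9586.0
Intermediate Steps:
A = 3/394 (A = -6/(-788) = -6*(-1/788) = 3/394 ≈ 0.0076142)
z(B) = 3 + B**2 (z(B) = B**2 + 3 = 3 + B**2)
A + X(z(7), 32)*157 = 3/394 + sqrt((3 + 7**2)**2 + 32**2)*157 = 3/394 + sqrt((3 + 49)**2 + 1024)*157 = 3/394 + sqrt(52**2 + 1024)*157 = 3/394 + sqrt(2704 + 1024)*157 = 3/394 + sqrt(3728)*157 = 3/394 + (4*sqrt(233))*157 = 3/394 + 628*sqrt(233)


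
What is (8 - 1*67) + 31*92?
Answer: 2793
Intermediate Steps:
(8 - 1*67) + 31*92 = (8 - 67) + 2852 = -59 + 2852 = 2793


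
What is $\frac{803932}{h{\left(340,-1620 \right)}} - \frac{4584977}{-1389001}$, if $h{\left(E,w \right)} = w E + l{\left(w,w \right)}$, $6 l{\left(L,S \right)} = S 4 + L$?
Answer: $\frac{707466349309}{383468451075} \approx 1.8449$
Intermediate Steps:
$l{\left(L,S \right)} = \frac{L}{6} + \frac{2 S}{3}$ ($l{\left(L,S \right)} = \frac{S 4 + L}{6} = \frac{4 S + L}{6} = \frac{L + 4 S}{6} = \frac{L}{6} + \frac{2 S}{3}$)
$h{\left(E,w \right)} = \frac{5 w}{6} + E w$ ($h{\left(E,w \right)} = w E + \left(\frac{w}{6} + \frac{2 w}{3}\right) = E w + \frac{5 w}{6} = \frac{5 w}{6} + E w$)
$\frac{803932}{h{\left(340,-1620 \right)}} - \frac{4584977}{-1389001} = \frac{803932}{\frac{1}{6} \left(-1620\right) \left(5 + 6 \cdot 340\right)} - \frac{4584977}{-1389001} = \frac{803932}{\frac{1}{6} \left(-1620\right) \left(5 + 2040\right)} - - \frac{4584977}{1389001} = \frac{803932}{\frac{1}{6} \left(-1620\right) 2045} + \frac{4584977}{1389001} = \frac{803932}{-552150} + \frac{4584977}{1389001} = 803932 \left(- \frac{1}{552150}\right) + \frac{4584977}{1389001} = - \frac{401966}{276075} + \frac{4584977}{1389001} = \frac{707466349309}{383468451075}$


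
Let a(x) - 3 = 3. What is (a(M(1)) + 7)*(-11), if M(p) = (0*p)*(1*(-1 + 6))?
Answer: -143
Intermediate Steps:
M(p) = 0 (M(p) = 0*(1*5) = 0*5 = 0)
a(x) = 6 (a(x) = 3 + 3 = 6)
(a(M(1)) + 7)*(-11) = (6 + 7)*(-11) = 13*(-11) = -143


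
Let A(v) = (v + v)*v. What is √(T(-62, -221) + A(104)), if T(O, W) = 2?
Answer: √21634 ≈ 147.08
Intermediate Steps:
A(v) = 2*v² (A(v) = (2*v)*v = 2*v²)
√(T(-62, -221) + A(104)) = √(2 + 2*104²) = √(2 + 2*10816) = √(2 + 21632) = √21634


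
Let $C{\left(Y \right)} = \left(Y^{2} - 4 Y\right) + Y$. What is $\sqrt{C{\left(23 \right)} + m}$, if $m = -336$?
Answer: $2 \sqrt{31} \approx 11.136$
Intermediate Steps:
$C{\left(Y \right)} = Y^{2} - 3 Y$
$\sqrt{C{\left(23 \right)} + m} = \sqrt{23 \left(-3 + 23\right) - 336} = \sqrt{23 \cdot 20 - 336} = \sqrt{460 - 336} = \sqrt{124} = 2 \sqrt{31}$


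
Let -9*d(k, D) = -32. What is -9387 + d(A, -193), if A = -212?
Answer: -84451/9 ≈ -9383.4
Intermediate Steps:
d(k, D) = 32/9 (d(k, D) = -1/9*(-32) = 32/9)
-9387 + d(A, -193) = -9387 + 32/9 = -84451/9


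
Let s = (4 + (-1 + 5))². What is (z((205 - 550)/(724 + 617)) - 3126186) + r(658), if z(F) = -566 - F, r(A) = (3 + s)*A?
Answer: -1377951587/447 ≈ -3.0827e+6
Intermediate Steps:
s = 64 (s = (4 + 4)² = 8² = 64)
r(A) = 67*A (r(A) = (3 + 64)*A = 67*A)
(z((205 - 550)/(724 + 617)) - 3126186) + r(658) = ((-566 - (205 - 550)/(724 + 617)) - 3126186) + 67*658 = ((-566 - (-345)/1341) - 3126186) + 44086 = ((-566 - 1*(-115/447)) - 3126186) + 44086 = ((-566 + 115/447) - 3126186) + 44086 = (-252887/447 - 3126186) + 44086 = -1397658029/447 + 44086 = -1377951587/447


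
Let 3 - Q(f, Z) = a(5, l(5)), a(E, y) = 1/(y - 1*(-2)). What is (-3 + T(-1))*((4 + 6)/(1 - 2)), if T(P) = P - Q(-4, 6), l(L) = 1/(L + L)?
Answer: 1370/21 ≈ 65.238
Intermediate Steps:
l(L) = 1/(2*L)
a(E, y) = 1/(2 + y) (a(E, y) = 1/(y + 2) = 1/(2 + y))
Q(f, Z) = 53/21 (Q(f, Z) = 3 - 1/(2 + (1/2)/5) = 3 - 1/(2 + (1/2)*(1/5)) = 3 - 1/(2 + 1/10) = 3 - 1/21/10 = 3 - 1*10/21 = 3 - 10/21 = 53/21)
T(P) = -53/21 + P (T(P) = P - 1*53/21 = P - 53/21 = -53/21 + P)
(-3 + T(-1))*((4 + 6)/(1 - 2)) = (-3 + (-53/21 - 1))*((4 + 6)/(1 - 2)) = (-3 - 74/21)*(10/(-1)) = -1370*(-1)/21 = -137/21*(-10) = 1370/21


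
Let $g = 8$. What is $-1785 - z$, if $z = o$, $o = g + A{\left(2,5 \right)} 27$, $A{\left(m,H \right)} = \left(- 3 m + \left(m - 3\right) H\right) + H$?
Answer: $-1631$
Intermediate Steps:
$A{\left(m,H \right)} = H - 3 m + H \left(-3 + m\right)$ ($A{\left(m,H \right)} = \left(- 3 m + \left(m - 3\right) H\right) + H = \left(- 3 m + \left(-3 + m\right) H\right) + H = \left(- 3 m + H \left(-3 + m\right)\right) + H = H - 3 m + H \left(-3 + m\right)$)
$o = -154$ ($o = 8 + \left(\left(-3\right) 2 - 10 + 5 \cdot 2\right) 27 = 8 + \left(-6 - 10 + 10\right) 27 = 8 - 162 = -154$)
$z = -154$
$-1785 - z = -1785 - -154 = -1785 + 154 = -1631$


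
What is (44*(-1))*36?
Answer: -1584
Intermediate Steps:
(44*(-1))*36 = -44*36 = -1584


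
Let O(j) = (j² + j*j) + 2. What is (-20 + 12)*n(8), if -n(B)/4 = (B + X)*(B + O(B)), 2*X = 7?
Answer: 50784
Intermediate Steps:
X = 7/2 (X = (½)*7 = 7/2 ≈ 3.5000)
O(j) = 2 + 2*j² (O(j) = (j² + j²) + 2 = 2*j² + 2 = 2 + 2*j²)
n(B) = -4*(7/2 + B)*(2 + B + 2*B²) (n(B) = -4*(B + 7/2)*(B + (2 + 2*B²)) = -4*(7/2 + B)*(2 + B + 2*B²))
(-20 + 12)*n(8) = (-20 + 12)*(-28 - 32*8² - 22*8 - 8*8³) = -8*(-28 - 32*64 - 176 - 8*512) = -8*(-28 - 2048 - 176 - 4096) = -8*(-6348) = 50784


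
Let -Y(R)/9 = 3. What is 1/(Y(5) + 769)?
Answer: 1/742 ≈ 0.0013477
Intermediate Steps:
Y(R) = -27 (Y(R) = -9*3 = -27)
1/(Y(5) + 769) = 1/(-27 + 769) = 1/742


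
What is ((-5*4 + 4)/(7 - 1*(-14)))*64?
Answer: -1024/21 ≈ -48.762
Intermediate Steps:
((-5*4 + 4)/(7 - 1*(-14)))*64 = ((-20 + 4)/(7 + 14))*64 = -16/21*64 = -1024/21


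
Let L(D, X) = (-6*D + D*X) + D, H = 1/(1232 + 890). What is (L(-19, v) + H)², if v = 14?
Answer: 131668105321/4502884 ≈ 29241.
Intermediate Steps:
H = 1/2122 ≈ 0.00047125
L(D, X) = -5*D + D*X
(L(-19, v) + H)² = (-19*(-5 + 14) + 1/2122)² = (-19*9 + 1/2122)² = (-171 + 1/2122)² = (-362861/2122)² = 131668105321/4502884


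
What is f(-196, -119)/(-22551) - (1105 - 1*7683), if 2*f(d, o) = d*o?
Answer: 148328816/22551 ≈ 6577.5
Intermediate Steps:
f(d, o) = d*o/2 (f(d, o) = (d*o)/2 = d*o/2)
f(-196, -119)/(-22551) - (1105 - 1*7683) = ((½)*(-196)*(-119))/(-22551) - (1105 - 1*7683) = 11662*(-1/22551) - (1105 - 7683) = -11662/22551 - 1*(-6578) = -11662/22551 + 6578 = 148328816/22551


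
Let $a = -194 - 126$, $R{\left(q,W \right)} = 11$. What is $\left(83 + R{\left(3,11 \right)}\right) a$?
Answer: $-30080$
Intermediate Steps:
$a = -320$
$\left(83 + R{\left(3,11 \right)}\right) a = \left(83 + 11\right) \left(-320\right) = 94 \left(-320\right) = -30080$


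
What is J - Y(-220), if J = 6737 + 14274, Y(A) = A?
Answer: 21231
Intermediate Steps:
J = 21011
J - Y(-220) = 21011 - 1*(-220) = 21011 + 220 = 21231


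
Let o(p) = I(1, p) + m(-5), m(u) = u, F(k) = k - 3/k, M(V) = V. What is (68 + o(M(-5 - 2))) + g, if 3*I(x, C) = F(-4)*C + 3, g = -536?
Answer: -5573/12 ≈ -464.42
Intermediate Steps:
I(x, C) = 1 - 13*C/12 (I(x, C) = ((-4 - 3/(-4))*C + 3)/3 = ((-4 - 3*(-¼))*C + 3)/3 = ((-4 + ¾)*C + 3)/3 = (-13*C/4 + 3)/3 = (3 - 13*C/4)/3 = 1 - 13*C/12)
o(p) = -4 - 13*p/12 (o(p) = (1 - 13*p/12) - 5 = -4 - 13*p/12)
(68 + o(M(-5 - 2))) + g = (68 + (-4 - 13*(-5 - 2)/12)) - 536 = (68 + (-4 - 13/12*(-7))) - 536 = (68 + (-4 + 91/12)) - 536 = (68 + 43/12) - 536 = 859/12 - 536 = -5573/12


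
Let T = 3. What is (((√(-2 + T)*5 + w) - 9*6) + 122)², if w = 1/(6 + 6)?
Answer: 769129/144 ≈ 5341.2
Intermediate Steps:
w = 1/12 ≈ 0.083333
(((√(-2 + T)*5 + w) - 9*6) + 122)² = (((√(-2 + 3)*5 + 1/12) - 9*6) + 122)² = (((√1*5 + 1/12) - 1*54) + 122)² = (((1*5 + 1/12) - 54) + 122)² = (((5 + 1/12) - 54) + 122)² = ((61/12 - 54) + 122)² = (-587/12 + 122)² = (877/12)² = 769129/144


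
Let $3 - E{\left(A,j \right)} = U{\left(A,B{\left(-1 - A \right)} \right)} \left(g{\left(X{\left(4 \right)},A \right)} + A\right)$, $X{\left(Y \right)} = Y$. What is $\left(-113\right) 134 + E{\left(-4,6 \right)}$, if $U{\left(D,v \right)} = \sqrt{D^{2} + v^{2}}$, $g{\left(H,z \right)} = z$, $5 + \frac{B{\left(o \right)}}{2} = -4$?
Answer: $-15139 + 16 \sqrt{85} \approx -14991.0$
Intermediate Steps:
$B{\left(o \right)} = -18$ ($B{\left(o \right)} = -10 + 2 \left(-4\right) = -10 - 8 = -18$)
$E{\left(A,j \right)} = 3 - 2 A \sqrt{324 + A^{2}}$ ($E{\left(A,j \right)} = 3 - \sqrt{A^{2} + \left(-18\right)^{2}} \left(A + A\right) = 3 - \sqrt{A^{2} + 324} \cdot 2 A = 3 - \sqrt{324 + A^{2}} \cdot 2 A = 3 - 2 A \sqrt{324 + A^{2}}$)
$\left(-113\right) 134 + E{\left(-4,6 \right)} = \left(-113\right) 134 - \left(-3 - 8 \sqrt{324 + \left(-4\right)^{2}}\right) = -15142 - \left(-3 - 8 \sqrt{324 + 16}\right) = -15142 - \left(-3 - 8 \sqrt{340}\right) = -15142 - \left(-3 - 8 \cdot 2 \sqrt{85}\right) = -15142 + \left(3 + 16 \sqrt{85}\right) = -15139 + 16 \sqrt{85}$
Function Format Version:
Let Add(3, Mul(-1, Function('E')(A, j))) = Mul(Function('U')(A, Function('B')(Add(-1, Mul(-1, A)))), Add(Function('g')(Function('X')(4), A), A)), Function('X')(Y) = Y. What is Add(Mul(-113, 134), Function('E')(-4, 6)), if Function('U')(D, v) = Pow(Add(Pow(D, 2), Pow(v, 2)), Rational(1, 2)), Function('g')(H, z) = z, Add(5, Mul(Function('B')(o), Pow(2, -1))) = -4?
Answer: Add(-15139, Mul(16, Pow(85, Rational(1, 2)))) ≈ -14991.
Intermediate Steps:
Function('B')(o) = -18 (Function('B')(o) = Add(-10, Mul(2, -4)) = Add(-10, -8) = -18)
Function('E')(A, j) = Add(3, Mul(-2, A, Pow(Add(324, Pow(A, 2)), Rational(1, 2)))) (Function('E')(A, j) = Add(3, Mul(-1, Mul(Pow(Add(Pow(A, 2), Pow(-18, 2)), Rational(1, 2)), Add(A, A)))) = Add(3, Mul(-1, Mul(Pow(Add(Pow(A, 2), 324), Rational(1, 2)), Mul(2, A)))) = Add(3, Mul(-1, Mul(Pow(Add(324, Pow(A, 2)), Rational(1, 2)), Mul(2, A)))) = Add(3, Mul(-1, Mul(2, A, Pow(Add(324, Pow(A, 2)), Rational(1, 2))))) = Add(3, Mul(-2, A, Pow(Add(324, Pow(A, 2)), Rational(1, 2)))))
Add(Mul(-113, 134), Function('E')(-4, 6)) = Add(Mul(-113, 134), Add(3, Mul(-2, -4, Pow(Add(324, Pow(-4, 2)), Rational(1, 2))))) = Add(-15142, Add(3, Mul(-2, -4, Pow(Add(324, 16), Rational(1, 2))))) = Add(-15142, Add(3, Mul(-2, -4, Pow(340, Rational(1, 2))))) = Add(-15142, Add(3, Mul(-2, -4, Mul(2, Pow(85, Rational(1, 2)))))) = Add(-15142, Add(3, Mul(16, Pow(85, Rational(1, 2))))) = Add(-15139, Mul(16, Pow(85, Rational(1, 2))))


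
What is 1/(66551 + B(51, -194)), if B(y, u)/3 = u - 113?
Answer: 1/65630 ≈ 1.5237e-5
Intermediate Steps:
B(y, u) = -339 + 3*u (B(y, u) = 3*(u - 113) = 3*(-113 + u) = -339 + 3*u)
1/(66551 + B(51, -194)) = 1/(66551 + (-339 + 3*(-194))) = 1/(66551 + (-339 - 582)) = 1/(66551 - 921) = 1/65630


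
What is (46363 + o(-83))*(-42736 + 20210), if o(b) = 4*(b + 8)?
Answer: -1037615138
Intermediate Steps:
o(b) = 32 + 4*b (o(b) = 4*(8 + b) = 32 + 4*b)
(46363 + o(-83))*(-42736 + 20210) = (46363 + (32 + 4*(-83)))*(-42736 + 20210) = (46363 + (32 - 332))*(-22526) = (46363 - 300)*(-22526) = 46063*(-22526) = -1037615138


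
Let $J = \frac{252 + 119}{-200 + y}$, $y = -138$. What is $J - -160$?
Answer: $\frac{53709}{338} \approx 158.9$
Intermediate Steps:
$J = - \frac{371}{338}$ ($J = \frac{252 + 119}{-200 - 138} = \frac{371}{-338} = 371 \left(- \frac{1}{338}\right) = - \frac{371}{338} \approx -1.0976$)
$J - -160 = - \frac{371}{338} - -160 = - \frac{371}{338} + 160 = \frac{53709}{338}$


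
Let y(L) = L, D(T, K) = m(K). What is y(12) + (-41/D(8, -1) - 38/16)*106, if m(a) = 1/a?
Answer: 16425/4 ≈ 4106.3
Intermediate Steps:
m(a) = 1/a
D(T, K) = 1/K
y(12) + (-41/D(8, -1) - 38/16)*106 = 12 + (-41/(1/(-1)) - 38/16)*106 = 12 + (-41/(-1) - 38*1/16)*106 = 12 + (-41*(-1) - 19/8)*106 = 12 + (41 - 19/8)*106 = 12 + (309/8)*106 = 12 + 16377/4 = 16425/4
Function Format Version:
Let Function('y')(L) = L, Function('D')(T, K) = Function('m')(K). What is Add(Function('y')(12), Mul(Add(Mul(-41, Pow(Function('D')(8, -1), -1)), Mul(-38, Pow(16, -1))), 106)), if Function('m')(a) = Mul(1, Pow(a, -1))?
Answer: Rational(16425, 4) ≈ 4106.3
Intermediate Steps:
Function('m')(a) = Pow(a, -1)
Function('D')(T, K) = Pow(K, -1)
Add(Function('y')(12), Mul(Add(Mul(-41, Pow(Function('D')(8, -1), -1)), Mul(-38, Pow(16, -1))), 106)) = Add(12, Mul(Add(Mul(-41, Pow(Pow(-1, -1), -1)), Mul(-38, Pow(16, -1))), 106)) = Add(12, Mul(Add(Mul(-41, Pow(-1, -1)), Mul(-38, Rational(1, 16))), 106)) = Add(12, Mul(Add(Mul(-41, -1), Rational(-19, 8)), 106)) = Add(12, Mul(Add(41, Rational(-19, 8)), 106)) = Add(12, Mul(Rational(309, 8), 106)) = Add(12, Rational(16377, 4)) = Rational(16425, 4)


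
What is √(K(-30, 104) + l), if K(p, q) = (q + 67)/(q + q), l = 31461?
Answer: √85072767/52 ≈ 177.37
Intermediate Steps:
K(p, q) = (67 + q)/(2*q) (K(p, q) = (67 + q)/((2*q)) = (67 + q)*(1/(2*q)) = (67 + q)/(2*q))
√(K(-30, 104) + l) = √((½)*(67 + 104)/104 + 31461) = √((½)*(1/104)*171 + 31461) = √(171/208 + 31461) = √(6544059/208) = √85072767/52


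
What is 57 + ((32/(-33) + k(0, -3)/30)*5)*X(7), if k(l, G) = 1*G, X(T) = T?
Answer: 1291/66 ≈ 19.561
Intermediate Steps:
k(l, G) = G
57 + ((32/(-33) + k(0, -3)/30)*5)*X(7) = 57 + ((32/(-33) - 3/30)*5)*7 = 57 + ((32*(-1/33) - 3*1/30)*5)*7 = 57 + ((-32/33 - 1/10)*5)*7 = 57 - 353/330*5*7 = 57 - 353/66*7 = 57 - 2471/66 = 1291/66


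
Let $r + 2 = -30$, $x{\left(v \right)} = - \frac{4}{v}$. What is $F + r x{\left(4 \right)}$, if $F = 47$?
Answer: $79$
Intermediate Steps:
$r = -32$ ($r = -2 - 30 = -32$)
$F + r x{\left(4 \right)} = 47 - 32 \left(- \frac{4}{4}\right) = 47 - 32 \left(\left(-4\right) \frac{1}{4}\right) = 47 - -32 = 47 + 32 = 79$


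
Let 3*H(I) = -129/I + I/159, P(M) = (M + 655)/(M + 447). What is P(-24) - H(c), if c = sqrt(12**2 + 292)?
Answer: 631/423 + 20075*sqrt(109)/103986 ≈ 3.5073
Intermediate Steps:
P(M) = (655 + M)/(447 + M)
c = 2*sqrt(109) (c = sqrt(144 + 292) = sqrt(436) = 2*sqrt(109) ≈ 20.881)
H(I) = -43/I + I/477 (H(I) = (-129/I + I/159)/3 = -43/I + I/477)
P(-24) - H(c) = (655 - 24)/(447 - 24) - (-43*sqrt(109)/218 + (2*sqrt(109))/477) = 631/423 - (-43*sqrt(109)/218 + 2*sqrt(109)/477) = (1/423)*631 - (-43*sqrt(109)/218 + 2*sqrt(109)/477) = 631/423 - (-20075)*sqrt(109)/103986 = 631/423 + 20075*sqrt(109)/103986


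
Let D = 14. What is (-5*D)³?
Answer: -343000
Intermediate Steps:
(-5*D)³ = (-5*14)³ = (-70)³ = -343000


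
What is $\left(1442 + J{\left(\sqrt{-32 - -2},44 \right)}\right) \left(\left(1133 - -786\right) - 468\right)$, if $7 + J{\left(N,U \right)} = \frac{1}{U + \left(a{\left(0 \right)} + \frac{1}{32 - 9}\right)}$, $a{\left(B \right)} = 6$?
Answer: $\frac{2396628308}{1151} \approx 2.0822 \cdot 10^{6}$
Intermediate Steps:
$J{\left(N,U \right)} = -7 + \frac{1}{\frac{139}{23} + U}$ ($J{\left(N,U \right)} = -7 + \frac{1}{U + \left(6 + \frac{1}{32 - 9}\right)} = -7 + \frac{1}{U + \left(6 + \frac{1}{23}\right)} = -7 + \frac{1}{U + \frac{139}{23}} = -7 + \frac{1}{\frac{139}{23} + U}$)
$\left(1442 + J{\left(\sqrt{-32 - -2},44 \right)}\right) \left(\left(1133 - -786\right) - 468\right) = \left(1442 + \frac{-950 - 7084}{139 + 23 \cdot 44}\right) \left(\left(1133 - -786\right) - 468\right) = \left(1442 + \frac{-950 - 7084}{139 + 1012}\right) \left(\left(1133 + 786\right) - 468\right) = \left(1442 + \frac{1}{1151} \left(-8034\right)\right) \left(1919 - 468\right) = \left(1442 + \frac{1}{1151} \left(-8034\right)\right) 1451 = \left(1442 - \frac{8034}{1151}\right) 1451 = \frac{1651708}{1151} \cdot 1451 = \frac{2396628308}{1151}$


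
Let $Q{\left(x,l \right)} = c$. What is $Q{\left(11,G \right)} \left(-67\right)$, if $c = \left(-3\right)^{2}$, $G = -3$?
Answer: $-603$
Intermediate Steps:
$c = 9$
$Q{\left(x,l \right)} = 9$
$Q{\left(11,G \right)} \left(-67\right) = 9 \left(-67\right) = -603$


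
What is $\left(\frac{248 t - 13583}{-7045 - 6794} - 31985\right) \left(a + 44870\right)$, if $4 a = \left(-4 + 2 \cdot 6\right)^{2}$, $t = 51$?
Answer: $- \frac{6622771899760}{4613} \approx -1.4357 \cdot 10^{9}$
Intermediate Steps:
$a = 16$ ($a = \frac{\left(-4 + 2 \cdot 6\right)^{2}}{4} = \frac{\left(-4 + 12\right)^{2}}{4} = \frac{8^{2}}{4} = \frac{1}{4} \cdot 64 = 16$)
$\left(\frac{248 t - 13583}{-7045 - 6794} - 31985\right) \left(a + 44870\right) = \left(\frac{248 \cdot 51 - 13583}{-7045 - 6794} - 31985\right) \left(16 + 44870\right) = \left(\frac{12648 - 13583}{-13839} - 31985\right) 44886 = \left(\left(-935\right) \left(- \frac{1}{13839}\right) - 31985\right) 44886 = \left(\frac{935}{13839} - 31985\right) 44886 = \left(- \frac{442639480}{13839}\right) 44886 = - \frac{6622771899760}{4613}$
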